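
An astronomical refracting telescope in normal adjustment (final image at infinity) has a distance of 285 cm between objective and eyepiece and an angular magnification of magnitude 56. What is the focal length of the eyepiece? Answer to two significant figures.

In normal adjustment the tube length equals f_obj + f_eye and |M| = f_obj/f_eye.
So f_obj = 56 f_eye and 56 f_eye + f_eye = 285 cm, giving f_eye = 285/57 = 5.000 cm and f_obj = 280.000 cm.

5.0 cm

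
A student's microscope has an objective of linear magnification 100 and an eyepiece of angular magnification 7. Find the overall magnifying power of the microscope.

The overall magnification of a compound microscope is the product of the objective and eyepiece magnifications:
M = M_obj x M_eye = 100 x 7 = 700.

700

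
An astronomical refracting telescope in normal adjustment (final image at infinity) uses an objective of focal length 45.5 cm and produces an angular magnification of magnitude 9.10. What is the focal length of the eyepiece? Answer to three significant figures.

|M| = f_obj/f_eye, so f_eye = f_obj/|M| = 45.5/9.1 = 5.000 cm.

5.00 cm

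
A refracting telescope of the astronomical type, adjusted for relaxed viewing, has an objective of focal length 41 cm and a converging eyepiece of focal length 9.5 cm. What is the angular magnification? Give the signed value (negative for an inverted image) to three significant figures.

M = -f_obj/f_eye = -41/(9.5) = -4.316.

-4.32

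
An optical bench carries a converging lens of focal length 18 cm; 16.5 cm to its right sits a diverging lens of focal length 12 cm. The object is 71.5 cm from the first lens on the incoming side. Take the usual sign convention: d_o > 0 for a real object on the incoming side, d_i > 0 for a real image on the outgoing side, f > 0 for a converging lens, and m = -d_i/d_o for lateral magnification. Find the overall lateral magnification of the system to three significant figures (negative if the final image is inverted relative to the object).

-0.909

First lens: d_i1 = 1/(1/18 - 1/71.5) = 24.056 cm.
m_1 = -(24.056)/71.5 = -0.3364.
Since 24.056 cm > 16.5 cm, the first image lies past the second lens and serves as a virtual object: d_o2 = L - d_i1 = -7.556 cm.
Second lens: d_i2 = 1/(1/(-12) - 1/(-7.556)) = 20.404 cm.
m_2 = -(20.404)/(-7.556) = 2.7003.
Overall magnification: m = m_1 m_2 = -0.9085.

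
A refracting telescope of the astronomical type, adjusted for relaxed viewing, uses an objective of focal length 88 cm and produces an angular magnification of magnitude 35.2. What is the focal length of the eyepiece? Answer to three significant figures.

2.50 cm

|M| = f_obj/f_eye, so f_eye = f_obj/|M| = 88/35.2 = 2.500 cm.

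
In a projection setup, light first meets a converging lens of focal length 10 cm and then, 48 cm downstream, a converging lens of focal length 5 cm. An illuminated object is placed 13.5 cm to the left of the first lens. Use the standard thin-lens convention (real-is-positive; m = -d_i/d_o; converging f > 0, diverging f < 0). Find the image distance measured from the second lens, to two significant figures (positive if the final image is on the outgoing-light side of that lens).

11 cm

Lens 1: 1/d_i1 = 1/f_1 - 1/d_o1 = 1/10 - 1/13.5 = 0.02593 cm^-1, so d_i1 = 38.571 cm.
The intermediate image is 38.571 cm to the right of lens 1, so d_o2 = L - d_i1 = 48 - 38.571 = 9.429 cm.
Lens 2: 1/d_i2 = 1/f_2 - 1/d_o2 = 1/5 - 1/(9.429) = 0.09394 cm^-1, so d_i2 = 10.645 cm.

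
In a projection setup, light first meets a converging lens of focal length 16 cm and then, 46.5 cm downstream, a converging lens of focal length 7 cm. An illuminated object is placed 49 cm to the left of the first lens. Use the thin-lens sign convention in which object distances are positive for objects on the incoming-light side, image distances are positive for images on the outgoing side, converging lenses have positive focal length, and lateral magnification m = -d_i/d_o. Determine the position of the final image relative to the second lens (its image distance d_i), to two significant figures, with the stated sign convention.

Applying the thin-lens equation to the first lens, 1/16 = 1/49 + 1/d_i1, which gives d_i1 = 23.758 cm.
The intermediate image is 23.758 cm to the right of lens 1, so d_o2 = L - d_i1 = 46.5 - 23.758 = 22.742 cm.
Applying the thin-lens equation again with f_2 = 7 cm and d_o2 = 22.742 cm gives d_i2 = 10.113 cm.

10 cm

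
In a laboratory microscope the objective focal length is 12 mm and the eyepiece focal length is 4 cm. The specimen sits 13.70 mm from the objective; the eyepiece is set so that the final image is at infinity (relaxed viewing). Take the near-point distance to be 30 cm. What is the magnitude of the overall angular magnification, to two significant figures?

53

Convert to cm: f_obj = 12 mm = 1.2 cm; d_o = 13.70 mm = 1.37 cm.
Objective: 1/d_i = 1/f_obj - 1/d_o = 1/1.2 - 1/1.37 = 0.10341 cm^-1, so d_i = 9.671 cm.
m_obj = -d_i/d_o = -9.671/1.37 = -7.059.
Eyepiece angular magnification (image at infinity): M_eye = D/f_e = 30/4 = 7.500.
Overall M = m_obj x M_eye = (-7.059)(7.500) = -52.94.
|M| = 52.94.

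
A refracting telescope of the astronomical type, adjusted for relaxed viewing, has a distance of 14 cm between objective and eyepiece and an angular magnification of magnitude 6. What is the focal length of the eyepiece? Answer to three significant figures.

2.00 cm

In normal adjustment the tube length equals f_obj + f_eye and |M| = f_obj/f_eye.
So f_obj = 6 f_eye and 6 f_eye + f_eye = 14 cm, giving f_eye = 14/7 = 2.000 cm and f_obj = 12.000 cm.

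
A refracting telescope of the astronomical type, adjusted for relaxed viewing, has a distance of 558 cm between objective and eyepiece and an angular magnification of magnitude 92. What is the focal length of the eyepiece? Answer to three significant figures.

6.00 cm

In normal adjustment the tube length equals f_obj + f_eye and |M| = f_obj/f_eye.
So f_obj = 92 f_eye and 92 f_eye + f_eye = 558 cm, giving f_eye = 558/93 = 6.000 cm and f_obj = 552.000 cm.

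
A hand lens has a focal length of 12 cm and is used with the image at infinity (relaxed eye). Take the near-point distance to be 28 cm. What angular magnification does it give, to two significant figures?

M = D/f = 28/12 = 2.333.

2.3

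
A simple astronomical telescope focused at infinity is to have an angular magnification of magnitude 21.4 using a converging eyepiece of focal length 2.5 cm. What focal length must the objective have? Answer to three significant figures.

|M| = f_obj/|f_eye|, so f_obj = |M| x |f_eye| = 21.4 x 2.5 = 53.500 cm.

53.5 cm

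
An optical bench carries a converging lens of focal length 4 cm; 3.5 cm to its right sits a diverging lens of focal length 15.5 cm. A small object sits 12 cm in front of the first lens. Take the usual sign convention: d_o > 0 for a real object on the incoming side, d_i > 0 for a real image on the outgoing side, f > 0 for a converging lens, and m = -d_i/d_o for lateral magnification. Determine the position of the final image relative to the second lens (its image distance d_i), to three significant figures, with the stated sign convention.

2.98 cm

First lens: d_i1 = 1/(1/4 - 1/12) = 6.000 cm.
This image would form 6.000 cm past lens 1, i.e. 2.500 cm beyond lens 2, so it is a virtual object for lens 2: d_o2 = 3.5 - 6.000 = -2.500 cm.
Second lens: d_i2 = 1/(1/(-15.5) - 1/(-2.500)) = 2.981 cm.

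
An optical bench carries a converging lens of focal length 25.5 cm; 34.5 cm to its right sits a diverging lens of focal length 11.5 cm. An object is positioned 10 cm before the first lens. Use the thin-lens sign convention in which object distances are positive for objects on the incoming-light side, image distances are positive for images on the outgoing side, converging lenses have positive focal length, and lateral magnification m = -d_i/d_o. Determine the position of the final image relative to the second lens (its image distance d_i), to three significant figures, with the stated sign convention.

Lens 1: 1/d_i1 = 1/f_1 - 1/d_o1 = 1/25.5 - 1/10 = -0.06078 cm^-1, so d_i1 = -16.452 cm.
With d_i1 < 0 the first image is virtual and lies on the object side; the object distance for lens 2 is d_o2 = 34.5 - (-16.452) = 50.952 cm.
Lens 2: 1/d_i2 = 1/f_2 - 1/d_o2 = 1/(-11.5) - 1/(50.952) = -0.10658 cm^-1, so d_i2 = -9.382 cm.

-9.38 cm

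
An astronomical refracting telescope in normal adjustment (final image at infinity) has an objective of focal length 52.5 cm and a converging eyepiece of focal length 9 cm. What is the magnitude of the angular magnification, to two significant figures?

|M| = f_obj/|f_eye| = 52.5/9 = 5.833.

5.8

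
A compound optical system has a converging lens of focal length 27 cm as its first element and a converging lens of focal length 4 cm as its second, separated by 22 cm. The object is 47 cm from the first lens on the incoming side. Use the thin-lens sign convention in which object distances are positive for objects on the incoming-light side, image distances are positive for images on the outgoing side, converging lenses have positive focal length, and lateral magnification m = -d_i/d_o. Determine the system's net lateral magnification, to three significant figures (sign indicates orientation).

-0.119

Lens 1: 1/d_i1 = 1/f_1 - 1/d_o1 = 1/27 - 1/47 = 0.01576 cm^-1, so d_i1 = 63.450 cm.
m_1 = -(63.450)/47 = -1.3500.
This image would form 63.450 cm past lens 1, i.e. 41.450 cm beyond lens 2, so it is a virtual object for lens 2: d_o2 = 22 - 63.450 = -41.450 cm.
Lens 2: 1/d_i2 = 1/f_2 - 1/d_o2 = 1/4 - 1/(-41.450) = 0.27413 cm^-1, so d_i2 = 3.648 cm.
m_2 = -(3.648)/(-41.450) = 0.0880.
The system's lateral magnification is m_1 m_2 = (-1.3500)(0.0880) = -0.1188.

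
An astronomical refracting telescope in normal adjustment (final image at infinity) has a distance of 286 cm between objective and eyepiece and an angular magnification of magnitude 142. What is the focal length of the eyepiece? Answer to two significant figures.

In normal adjustment the tube length equals f_obj + f_eye and |M| = f_obj/f_eye.
So f_obj = 142 f_eye and 142 f_eye + f_eye = 286 cm, giving f_eye = 286/143 = 2.000 cm and f_obj = 284.000 cm.

2.0 cm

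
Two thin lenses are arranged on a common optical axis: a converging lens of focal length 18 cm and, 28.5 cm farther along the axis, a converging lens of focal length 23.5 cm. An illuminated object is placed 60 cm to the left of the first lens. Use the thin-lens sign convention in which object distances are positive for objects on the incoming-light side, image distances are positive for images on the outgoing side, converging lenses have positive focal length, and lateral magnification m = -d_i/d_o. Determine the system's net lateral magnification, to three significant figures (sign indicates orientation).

Applying the thin-lens equation to the first lens, 1/18 = 1/60 + 1/d_i1, which gives d_i1 = 25.714 cm.
Its lateral magnification is m_1 = -d_i1/d_o1 = -(25.714)/60 = -0.4286.
Object distance for lens 2: d_o2 = 28.5 - 25.714 = 2.786 cm.
Applying the thin-lens equation again with f_2 = 23.5 cm and d_o2 = 2.786 cm gives d_i2 = -3.160 cm.
m_2 = -(-3.160)/(2.786) = 1.1345.
Overall magnification: m = m_1 m_2 = -0.4862.

-0.486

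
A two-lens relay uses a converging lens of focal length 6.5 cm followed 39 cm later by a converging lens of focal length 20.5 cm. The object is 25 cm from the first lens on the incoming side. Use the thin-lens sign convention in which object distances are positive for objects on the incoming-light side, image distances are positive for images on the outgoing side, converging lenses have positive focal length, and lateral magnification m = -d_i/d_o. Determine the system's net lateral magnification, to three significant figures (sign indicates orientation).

0.741

Applying the thin-lens equation to the first lens, 1/6.5 = 1/25 + 1/d_i1, which gives d_i1 = 8.784 cm.
Its lateral magnification is m_1 = -d_i1/d_o1 = -(8.784)/25 = -0.3514.
The intermediate image is 8.784 cm to the right of lens 1, so d_o2 = L - d_i1 = 39 - 8.784 = 30.216 cm.
Applying the thin-lens equation again with f_2 = 20.5 cm and d_o2 = 30.216 cm gives d_i2 = 63.752 cm.
m_2 = -(63.752)/(30.216) = -2.1099.
Total m = m_1 x m_2 = (-0.3514)(-2.1099) = 0.7413.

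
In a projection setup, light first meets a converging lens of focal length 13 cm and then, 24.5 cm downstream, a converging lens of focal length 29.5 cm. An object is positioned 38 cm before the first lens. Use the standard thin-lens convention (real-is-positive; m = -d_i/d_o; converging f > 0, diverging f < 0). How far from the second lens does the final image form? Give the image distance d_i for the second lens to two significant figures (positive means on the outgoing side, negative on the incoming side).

Lens 1: 1/d_i1 = 1/f_1 - 1/d_o1 = 1/13 - 1/38 = 0.05061 cm^-1, so d_i1 = 19.760 cm.
Object distance for lens 2: d_o2 = 24.5 - 19.760 = 4.740 cm.
Lens 2: 1/d_i2 = 1/f_2 - 1/d_o2 = 1/29.5 - 1/(4.740) = -0.17707 cm^-1, so d_i2 = -5.647 cm.

-5.6 cm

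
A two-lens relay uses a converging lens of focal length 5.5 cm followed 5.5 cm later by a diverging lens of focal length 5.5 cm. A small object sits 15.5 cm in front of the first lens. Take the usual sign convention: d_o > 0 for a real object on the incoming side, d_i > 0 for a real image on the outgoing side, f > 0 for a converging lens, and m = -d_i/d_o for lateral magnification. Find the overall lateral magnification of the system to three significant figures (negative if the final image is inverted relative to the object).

First lens: d_i1 = 1/(1/5.5 - 1/15.5) = 8.525 cm.
m_1 = -(8.525)/15.5 = -0.5500.
This image would form 8.525 cm past lens 1, i.e. 3.025 cm beyond lens 2, so it is a virtual object for lens 2: d_o2 = 5.5 - 8.525 = -3.025 cm.
Second lens: d_i2 = 1/(1/(-5.5) - 1/(-3.025)) = 6.722 cm.
m_2 = -(6.722)/(-3.025) = 2.2222.
The system's lateral magnification is m_1 m_2 = (-0.5500)(2.2222) = -1.2222.

-1.22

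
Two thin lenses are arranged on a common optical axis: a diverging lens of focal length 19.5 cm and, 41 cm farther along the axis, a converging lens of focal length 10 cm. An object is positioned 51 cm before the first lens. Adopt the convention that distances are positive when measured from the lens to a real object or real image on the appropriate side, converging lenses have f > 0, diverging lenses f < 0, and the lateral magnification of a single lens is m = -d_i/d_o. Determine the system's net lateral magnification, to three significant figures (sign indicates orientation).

-0.0613

Lens 1: 1/d_i1 = 1/f_1 - 1/d_o1 = 1/(-19.5) - 1/51 = -0.07089 cm^-1, so d_i1 = -14.106 cm.
m_1 = -(-14.106)/51 = 0.2766.
With d_i1 < 0 the first image is virtual and lies on the object side; the object distance for lens 2 is d_o2 = 41 - (-14.106) = 55.106 cm.
Lens 2: 1/d_i2 = 1/f_2 - 1/d_o2 = 1/10 - 1/(55.106) = 0.08185 cm^-1, so d_i2 = 12.217 cm.
m_2 = -(12.217)/(55.106) = -0.2217.
The system's lateral magnification is m_1 m_2 = (0.2766)(-0.2217) = -0.0613.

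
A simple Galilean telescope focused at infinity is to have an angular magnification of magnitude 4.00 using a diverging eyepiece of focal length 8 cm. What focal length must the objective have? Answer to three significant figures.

32.0 cm

|M| = f_obj/|f_eye|, so f_obj = |M| x |f_eye| = 4.0 x 8 = 32.000 cm.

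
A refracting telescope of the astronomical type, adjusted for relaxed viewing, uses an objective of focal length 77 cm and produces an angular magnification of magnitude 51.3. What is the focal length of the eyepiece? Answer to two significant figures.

|M| = f_obj/f_eye, so f_eye = f_obj/|M| = 77/51.3 = 1.501 cm.

1.5 cm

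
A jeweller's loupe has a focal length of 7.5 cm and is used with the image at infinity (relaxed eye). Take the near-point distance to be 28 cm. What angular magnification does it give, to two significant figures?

3.7

M = D/f = 28/7.5 = 3.733.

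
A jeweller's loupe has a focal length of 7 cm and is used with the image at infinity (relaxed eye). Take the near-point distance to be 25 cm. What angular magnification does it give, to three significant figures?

3.57

M = D/f = 25/7 = 3.571.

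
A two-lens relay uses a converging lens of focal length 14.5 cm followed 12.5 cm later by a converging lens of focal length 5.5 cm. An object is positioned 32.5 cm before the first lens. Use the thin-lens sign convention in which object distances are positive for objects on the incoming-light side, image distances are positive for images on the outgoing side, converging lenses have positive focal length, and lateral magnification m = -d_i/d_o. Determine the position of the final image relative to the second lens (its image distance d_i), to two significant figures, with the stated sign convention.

3.9 cm

Applying the thin-lens equation to the first lens, 1/14.5 = 1/32.5 + 1/d_i1, which gives d_i1 = 26.181 cm.
This image would form 26.181 cm past lens 1, i.e. 13.681 cm beyond lens 2, so it is a virtual object for lens 2: d_o2 = 12.5 - 26.181 = -13.681 cm.
Applying the thin-lens equation again with f_2 = 5.5 cm and d_o2 = -13.681 cm gives d_i2 = 3.923 cm.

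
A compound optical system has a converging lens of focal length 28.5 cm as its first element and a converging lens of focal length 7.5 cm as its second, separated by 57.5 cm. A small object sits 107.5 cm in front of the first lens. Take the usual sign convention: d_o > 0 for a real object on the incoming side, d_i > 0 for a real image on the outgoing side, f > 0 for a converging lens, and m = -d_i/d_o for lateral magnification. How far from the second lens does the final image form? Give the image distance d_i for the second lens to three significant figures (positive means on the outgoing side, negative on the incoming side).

12.5 cm

First lens: d_i1 = 1/(1/28.5 - 1/107.5) = 38.782 cm.
Object distance for lens 2: d_o2 = 57.5 - 38.782 = 18.718 cm.
Second lens: d_i2 = 1/(1/7.5 - 1/(18.718)) = 12.514 cm.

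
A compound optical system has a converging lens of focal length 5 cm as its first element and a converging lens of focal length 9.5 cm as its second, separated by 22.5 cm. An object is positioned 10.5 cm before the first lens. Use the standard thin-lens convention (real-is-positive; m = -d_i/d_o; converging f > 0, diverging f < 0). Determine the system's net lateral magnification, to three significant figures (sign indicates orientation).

Applying the thin-lens equation to the first lens, 1/5 = 1/10.5 + 1/d_i1, which gives d_i1 = 9.545 cm.
Its lateral magnification is m_1 = -d_i1/d_o1 = -(9.545)/10.5 = -0.9091.
Object distance for lens 2: d_o2 = 22.5 - 9.545 = 12.955 cm.
Applying the thin-lens equation again with f_2 = 9.5 cm and d_o2 = 12.955 cm gives d_i2 = 35.625 cm.
m_2 = -(35.625)/(12.955) = -2.7500.
Total m = m_1 x m_2 = (-0.9091)(-2.7500) = 2.5000.

2.50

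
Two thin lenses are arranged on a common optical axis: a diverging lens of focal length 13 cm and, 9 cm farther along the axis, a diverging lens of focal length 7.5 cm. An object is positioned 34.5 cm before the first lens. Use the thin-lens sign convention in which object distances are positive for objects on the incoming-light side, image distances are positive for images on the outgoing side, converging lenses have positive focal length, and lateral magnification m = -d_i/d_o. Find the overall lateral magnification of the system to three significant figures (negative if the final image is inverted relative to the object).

First lens: d_i1 = 1/(1/(-13) - 1/34.5) = -9.442 cm.
m_1 = -(-9.442)/34.5 = 0.2737.
The intermediate image is virtual, 9.442 cm to the left of lens 1, so d_o2 = L - d_i1 = 9 - (-9.442) = 18.442 cm.
Second lens: d_i2 = 1/(1/(-7.5) - 1/(18.442)) = -5.332 cm.
m_2 = -(-5.332)/(18.442) = 0.2891.
Overall magnification: m = m_1 m_2 = 0.0791.

0.0791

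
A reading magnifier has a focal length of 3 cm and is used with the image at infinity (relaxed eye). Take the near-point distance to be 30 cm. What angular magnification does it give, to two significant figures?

10

M = D/f = 30/3 = 10.000.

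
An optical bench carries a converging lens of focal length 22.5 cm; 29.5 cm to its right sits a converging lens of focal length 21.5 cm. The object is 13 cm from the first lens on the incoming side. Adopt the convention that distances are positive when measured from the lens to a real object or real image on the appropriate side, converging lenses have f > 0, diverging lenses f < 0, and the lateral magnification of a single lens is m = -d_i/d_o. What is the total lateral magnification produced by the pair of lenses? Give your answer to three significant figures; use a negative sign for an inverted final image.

Applying the thin-lens equation to the first lens, 1/22.5 = 1/13 + 1/d_i1, which gives d_i1 = -30.789 cm.
Its lateral magnification is m_1 = -d_i1/d_o1 = -(-30.789)/13 = 2.3684.
The intermediate image is virtual, 30.789 cm to the left of lens 1, so d_o2 = L - d_i1 = 29.5 - (-30.789) = 60.289 cm.
Applying the thin-lens equation again with f_2 = 21.5 cm and d_o2 = 60.289 cm gives d_i2 = 33.417 cm.
m_2 = -(33.417)/(60.289) = -0.5543.
Overall magnification: m = m_1 m_2 = -1.3128.

-1.31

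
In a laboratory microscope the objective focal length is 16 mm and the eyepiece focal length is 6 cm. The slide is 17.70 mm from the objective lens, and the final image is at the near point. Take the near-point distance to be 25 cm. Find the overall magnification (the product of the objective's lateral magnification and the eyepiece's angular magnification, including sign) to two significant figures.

Convert to cm: f_obj = 16 mm = 1.6 cm; d_o = 17.70 mm = 1.77 cm.
Objective: 1/d_i = 1/f_obj - 1/d_o = 1/1.6 - 1/1.77 = 0.06003 cm^-1, so d_i = 16.659 cm.
m_obj = -d_i/d_o = -16.659/1.77 = -9.412.
Eyepiece angular magnification (image at near point): M_eye = 1 + D/f_e = 1 + 25/6 = 5.167.
Overall M = m_obj x M_eye = (-9.412)(5.167) = -48.63.

-49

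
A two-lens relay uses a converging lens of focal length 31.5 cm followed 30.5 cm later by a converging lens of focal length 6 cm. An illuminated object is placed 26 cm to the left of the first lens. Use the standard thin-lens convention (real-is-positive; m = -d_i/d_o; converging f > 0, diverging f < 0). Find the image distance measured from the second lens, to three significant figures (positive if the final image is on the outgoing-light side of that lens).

Applying the thin-lens equation to the first lens, 1/31.5 = 1/26 + 1/d_i1, which gives d_i1 = -148.909 cm.
The intermediate image is virtual, 148.909 cm to the left of lens 1, so d_o2 = L - d_i1 = 30.5 - (-148.909) = 179.409 cm.
Applying the thin-lens equation again with f_2 = 6 cm and d_o2 = 179.409 cm gives d_i2 = 6.208 cm.

6.21 cm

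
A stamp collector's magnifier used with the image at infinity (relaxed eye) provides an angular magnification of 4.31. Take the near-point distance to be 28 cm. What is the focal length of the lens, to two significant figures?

For the image at infinity, M = D/f.
f = D/M = 28/4.31 = 6.497 cm.

6.5 cm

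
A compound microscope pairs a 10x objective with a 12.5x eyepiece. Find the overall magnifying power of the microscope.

The overall magnification of a compound microscope is the product of the objective and eyepiece magnifications:
M = M_obj x M_eye = 10 x 12.5 = 125.

125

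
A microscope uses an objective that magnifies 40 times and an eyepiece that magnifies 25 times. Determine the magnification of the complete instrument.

1000

The overall magnification of a compound microscope is the product of the objective and eyepiece magnifications:
M = M_obj x M_eye = 40 x 25 = 1000.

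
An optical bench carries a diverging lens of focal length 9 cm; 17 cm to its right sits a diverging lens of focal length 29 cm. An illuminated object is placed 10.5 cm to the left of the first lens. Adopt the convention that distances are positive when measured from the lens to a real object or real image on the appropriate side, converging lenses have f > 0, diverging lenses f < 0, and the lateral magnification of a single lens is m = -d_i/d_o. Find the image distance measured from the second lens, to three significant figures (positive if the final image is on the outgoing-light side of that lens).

Applying the thin-lens equation to the first lens, 1/(-9) = 1/10.5 + 1/d_i1, which gives d_i1 = -4.846 cm.
The intermediate image is virtual, 4.846 cm to the left of lens 1, so d_o2 = L - d_i1 = 17 - (-4.846) = 21.846 cm.
Applying the thin-lens equation again with f_2 = -29 cm and d_o2 = 21.846 cm gives d_i2 = -12.460 cm.

-12.5 cm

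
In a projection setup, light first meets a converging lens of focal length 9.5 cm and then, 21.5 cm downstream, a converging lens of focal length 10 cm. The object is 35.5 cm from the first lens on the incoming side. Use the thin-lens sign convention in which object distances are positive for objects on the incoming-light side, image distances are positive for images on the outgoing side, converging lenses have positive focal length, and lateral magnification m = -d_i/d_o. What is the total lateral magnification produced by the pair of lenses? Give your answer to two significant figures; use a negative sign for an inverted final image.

-2.5

Applying the thin-lens equation to the first lens, 1/9.5 = 1/35.5 + 1/d_i1, which gives d_i1 = 12.971 cm.
Its lateral magnification is m_1 = -d_i1/d_o1 = -(12.971)/35.5 = -0.3654.
The intermediate image is 12.971 cm to the right of lens 1, so d_o2 = L - d_i1 = 21.5 - 12.971 = 8.529 cm.
Applying the thin-lens equation again with f_2 = 10 cm and d_o2 = 8.529 cm gives d_i2 = -57.974 cm.
m_2 = -(-57.974)/(8.529) = 6.7974.
The system's lateral magnification is m_1 m_2 = (-0.3654)(6.7974) = -2.4837.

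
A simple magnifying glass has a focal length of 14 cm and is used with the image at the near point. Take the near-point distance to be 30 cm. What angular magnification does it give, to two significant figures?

M = 1 + D/f = 1 + 30/14 = 3.143.

3.1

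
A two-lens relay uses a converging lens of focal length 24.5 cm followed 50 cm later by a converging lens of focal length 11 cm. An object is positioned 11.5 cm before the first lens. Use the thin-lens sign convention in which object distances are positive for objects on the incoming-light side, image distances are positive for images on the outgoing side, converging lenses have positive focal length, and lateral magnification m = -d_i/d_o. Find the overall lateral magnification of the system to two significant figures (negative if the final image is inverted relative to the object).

-0.34

Lens 1: 1/d_i1 = 1/f_1 - 1/d_o1 = 1/24.5 - 1/11.5 = -0.04614 cm^-1, so d_i1 = -21.673 cm.
m_1 = -(-21.673)/11.5 = 1.8846.
With d_i1 < 0 the first image is virtual and lies on the object side; the object distance for lens 2 is d_o2 = 50 - (-21.673) = 71.673 cm.
Lens 2: 1/d_i2 = 1/f_2 - 1/d_o2 = 1/11 - 1/(71.673) = 0.07696 cm^-1, so d_i2 = 12.994 cm.
m_2 = -(12.994)/(71.673) = -0.1813.
Overall magnification: m = m_1 m_2 = -0.3417.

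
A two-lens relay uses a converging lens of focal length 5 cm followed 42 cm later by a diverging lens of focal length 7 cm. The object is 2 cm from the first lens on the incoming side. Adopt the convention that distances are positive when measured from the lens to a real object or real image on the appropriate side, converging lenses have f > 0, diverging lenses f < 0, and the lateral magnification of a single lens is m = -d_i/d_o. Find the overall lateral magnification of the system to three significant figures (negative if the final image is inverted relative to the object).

0.223

First lens: d_i1 = 1/(1/5 - 1/2) = -3.333 cm.
m_1 = -(-3.333)/2 = 1.6667.
The intermediate image is virtual, 3.333 cm to the left of lens 1, so d_o2 = L - d_i1 = 42 - (-3.333) = 45.333 cm.
Second lens: d_i2 = 1/(1/(-7) - 1/(45.333)) = -6.064 cm.
m_2 = -(-6.064)/(45.333) = 0.1338.
Overall magnification: m = m_1 m_2 = 0.2229.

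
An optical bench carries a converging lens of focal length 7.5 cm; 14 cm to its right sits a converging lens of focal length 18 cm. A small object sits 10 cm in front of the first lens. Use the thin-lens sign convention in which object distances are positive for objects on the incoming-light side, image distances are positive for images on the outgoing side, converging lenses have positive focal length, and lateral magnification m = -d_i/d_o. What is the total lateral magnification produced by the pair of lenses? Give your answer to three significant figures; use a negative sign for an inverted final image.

Applying the thin-lens equation to the first lens, 1/7.5 = 1/10 + 1/d_i1, which gives d_i1 = 30.000 cm.
Its lateral magnification is m_1 = -d_i1/d_o1 = -(30.000)/10 = -3.0000.
This image would form 30.000 cm past lens 1, i.e. 16.000 cm beyond lens 2, so it is a virtual object for lens 2: d_o2 = 14 - 30.000 = -16.000 cm.
Applying the thin-lens equation again with f_2 = 18 cm and d_o2 = -16.000 cm gives d_i2 = 8.471 cm.
m_2 = -(8.471)/(-16.000) = 0.5294.
Total m = m_1 x m_2 = (-3.0000)(0.5294) = -1.5882.

-1.59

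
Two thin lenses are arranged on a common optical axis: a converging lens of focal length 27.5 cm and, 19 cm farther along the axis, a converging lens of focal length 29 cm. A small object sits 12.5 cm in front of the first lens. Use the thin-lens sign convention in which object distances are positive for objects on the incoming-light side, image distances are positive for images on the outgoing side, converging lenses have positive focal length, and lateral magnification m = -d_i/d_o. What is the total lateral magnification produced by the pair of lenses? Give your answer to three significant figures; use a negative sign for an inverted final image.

First lens: d_i1 = 1/(1/27.5 - 1/12.5) = -22.917 cm.
m_1 = -(-22.917)/12.5 = 1.8333.
The intermediate image is virtual, 22.917 cm to the left of lens 1, so d_o2 = L - d_i1 = 19 - (-22.917) = 41.917 cm.
Second lens: d_i2 = 1/(1/29 - 1/(41.917)) = 94.110 cm.
m_2 = -(94.110)/(41.917) = -2.2452.
Overall magnification: m = m_1 m_2 = -4.1161.

-4.12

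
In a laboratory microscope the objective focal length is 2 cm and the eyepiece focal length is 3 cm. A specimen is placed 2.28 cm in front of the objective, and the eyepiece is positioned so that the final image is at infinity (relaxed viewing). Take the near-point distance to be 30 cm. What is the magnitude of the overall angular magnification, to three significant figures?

Objective: 1/d_i = 1/f_obj - 1/d_o = 1/2 - 1/2.28 = 0.06140 cm^-1, so d_i = 16.286 cm.
m_obj = -d_i/d_o = -16.286/2.28 = -7.143.
Eyepiece angular magnification (image at infinity): M_eye = D/f_e = 30/3 = 10.000.
Overall M = m_obj x M_eye = (-7.143)(10.000) = -71.43.
|M| = 71.43.

71.4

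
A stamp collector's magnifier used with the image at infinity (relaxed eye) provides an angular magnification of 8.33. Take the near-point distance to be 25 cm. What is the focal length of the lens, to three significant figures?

3.00 cm

For the image at infinity, M = D/f.
f = D/M = 25/8.33 = 3.001 cm.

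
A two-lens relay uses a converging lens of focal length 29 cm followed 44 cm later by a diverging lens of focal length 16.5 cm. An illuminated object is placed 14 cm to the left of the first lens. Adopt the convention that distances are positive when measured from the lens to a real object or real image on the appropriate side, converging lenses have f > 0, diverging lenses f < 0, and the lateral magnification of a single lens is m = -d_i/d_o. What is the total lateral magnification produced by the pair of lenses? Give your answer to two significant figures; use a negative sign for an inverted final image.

Applying the thin-lens equation to the first lens, 1/29 = 1/14 + 1/d_i1, which gives d_i1 = -27.067 cm.
Its lateral magnification is m_1 = -d_i1/d_o1 = -(-27.067)/14 = 1.9333.
The intermediate image is virtual, 27.067 cm to the left of lens 1, so d_o2 = L - d_i1 = 44 - (-27.067) = 71.067 cm.
Applying the thin-lens equation again with f_2 = -16.5 cm and d_o2 = 71.067 cm gives d_i2 = -13.391 cm.
m_2 = -(-13.391)/(71.067) = 0.1884.
Overall magnification: m = m_1 m_2 = 0.3643.

0.36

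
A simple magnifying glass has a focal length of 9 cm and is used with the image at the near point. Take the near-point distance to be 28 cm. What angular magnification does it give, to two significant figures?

4.1

M = 1 + D/f = 1 + 28/9 = 4.111.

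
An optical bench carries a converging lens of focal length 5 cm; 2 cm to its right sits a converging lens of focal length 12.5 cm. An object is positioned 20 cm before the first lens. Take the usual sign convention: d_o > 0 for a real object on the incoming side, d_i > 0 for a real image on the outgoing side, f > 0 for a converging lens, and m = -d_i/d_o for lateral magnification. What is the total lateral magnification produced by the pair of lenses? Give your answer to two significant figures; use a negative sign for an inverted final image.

-0.24

Lens 1: 1/d_i1 = 1/f_1 - 1/d_o1 = 1/5 - 1/20 = 0.15000 cm^-1, so d_i1 = 6.667 cm.
m_1 = -(6.667)/20 = -0.3333.
Since 6.667 cm > 2 cm, the first image lies past the second lens and serves as a virtual object: d_o2 = L - d_i1 = -4.667 cm.
Lens 2: 1/d_i2 = 1/f_2 - 1/d_o2 = 1/12.5 - 1/(-4.667) = 0.29429 cm^-1, so d_i2 = 3.398 cm.
m_2 = -(3.398)/(-4.667) = 0.7282.
Overall magnification: m = m_1 m_2 = -0.2427.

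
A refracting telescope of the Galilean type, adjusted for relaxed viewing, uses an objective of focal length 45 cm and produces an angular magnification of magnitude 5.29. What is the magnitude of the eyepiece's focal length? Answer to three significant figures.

8.51 cm

|M| = f_obj/|f_eye|, so |f_eye| = f_obj/|M| = 45/5.29 = 8.507 cm.
(The eyepiece is diverging, so its signed focal length is -8.507 cm.)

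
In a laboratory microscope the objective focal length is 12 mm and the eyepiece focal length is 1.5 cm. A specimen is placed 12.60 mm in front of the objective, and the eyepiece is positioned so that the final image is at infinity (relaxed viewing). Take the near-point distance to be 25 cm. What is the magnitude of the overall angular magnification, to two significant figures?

330

Convert to cm: f_obj = 12 mm = 1.2 cm; d_o = 12.60 mm = 1.26 cm.
Objective: 1/d_i = 1/f_obj - 1/d_o = 1/1.2 - 1/1.26 = 0.03968 cm^-1, so d_i = 25.200 cm.
m_obj = -d_i/d_o = -25.200/1.26 = -20.000.
Eyepiece angular magnification (image at infinity): M_eye = D/f_e = 25/1.5 = 16.667.
Overall M = m_obj x M_eye = (-20.000)(16.667) = -333.33.
|M| = 333.33.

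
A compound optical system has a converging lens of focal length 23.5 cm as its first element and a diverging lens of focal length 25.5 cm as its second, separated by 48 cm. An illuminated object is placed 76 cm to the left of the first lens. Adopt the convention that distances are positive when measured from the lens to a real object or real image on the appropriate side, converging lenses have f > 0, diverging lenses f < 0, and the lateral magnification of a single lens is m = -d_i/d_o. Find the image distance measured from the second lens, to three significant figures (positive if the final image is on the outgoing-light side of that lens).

-9.03 cm

Lens 1: 1/d_i1 = 1/f_1 - 1/d_o1 = 1/23.5 - 1/76 = 0.02940 cm^-1, so d_i1 = 34.019 cm.
The intermediate image is 34.019 cm to the right of lens 1, so d_o2 = L - d_i1 = 48 - 34.019 = 13.981 cm.
Lens 2: 1/d_i2 = 1/f_2 - 1/d_o2 = 1/(-25.5) - 1/(13.981) = -0.11074 cm^-1, so d_i2 = -9.030 cm.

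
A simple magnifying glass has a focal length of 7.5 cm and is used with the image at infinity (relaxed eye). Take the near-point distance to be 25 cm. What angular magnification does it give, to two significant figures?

M = D/f = 25/7.5 = 3.333.

3.3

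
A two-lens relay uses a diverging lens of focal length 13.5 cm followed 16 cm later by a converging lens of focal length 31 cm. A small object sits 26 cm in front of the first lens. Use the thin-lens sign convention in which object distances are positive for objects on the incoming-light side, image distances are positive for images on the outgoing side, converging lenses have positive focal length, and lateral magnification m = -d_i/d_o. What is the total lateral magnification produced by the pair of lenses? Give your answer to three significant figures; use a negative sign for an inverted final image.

1.73

Applying the thin-lens equation to the first lens, 1/(-13.5) = 1/26 + 1/d_i1, which gives d_i1 = -8.886 cm.
Its lateral magnification is m_1 = -d_i1/d_o1 = -(-8.886)/26 = 0.3418.
With d_i1 < 0 the first image is virtual and lies on the object side; the object distance for lens 2 is d_o2 = 16 - (-8.886) = 24.886 cm.
Applying the thin-lens equation again with f_2 = 31 cm and d_o2 = 24.886 cm gives d_i2 = -126.182 cm.
m_2 = -(-126.182)/(24.886) = 5.0704.
The system's lateral magnification is m_1 m_2 = (0.3418)(5.0704) = 1.7329.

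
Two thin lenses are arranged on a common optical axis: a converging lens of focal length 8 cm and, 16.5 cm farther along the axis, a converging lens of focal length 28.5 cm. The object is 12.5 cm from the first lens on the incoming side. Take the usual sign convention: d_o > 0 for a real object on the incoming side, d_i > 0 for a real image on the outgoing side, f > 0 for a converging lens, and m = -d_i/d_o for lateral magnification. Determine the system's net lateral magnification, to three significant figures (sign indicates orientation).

Lens 1: 1/d_i1 = 1/f_1 - 1/d_o1 = 1/8 - 1/12.5 = 0.04500 cm^-1, so d_i1 = 22.222 cm.
m_1 = -(22.222)/12.5 = -1.7778.
Since 22.222 cm > 16.5 cm, the first image lies past the second lens and serves as a virtual object: d_o2 = L - d_i1 = -5.722 cm.
Lens 2: 1/d_i2 = 1/f_2 - 1/d_o2 = 1/28.5 - 1/(-5.722) = 0.20985 cm^-1, so d_i2 = 4.765 cm.
m_2 = -(4.765)/(-5.722) = 0.8328.
Total m = m_1 x m_2 = (-1.7778)(0.8328) = -1.4805.

-1.48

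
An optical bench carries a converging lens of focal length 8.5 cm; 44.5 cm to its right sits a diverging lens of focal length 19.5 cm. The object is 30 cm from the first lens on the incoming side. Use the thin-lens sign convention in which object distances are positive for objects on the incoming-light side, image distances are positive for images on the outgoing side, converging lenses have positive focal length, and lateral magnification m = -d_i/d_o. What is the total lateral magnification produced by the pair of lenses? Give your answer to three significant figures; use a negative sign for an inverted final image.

Applying the thin-lens equation to the first lens, 1/8.5 = 1/30 + 1/d_i1, which gives d_i1 = 11.860 cm.
Its lateral magnification is m_1 = -d_i1/d_o1 = -(11.860)/30 = -0.3953.
Object distance for lens 2: d_o2 = 44.5 - 11.860 = 32.640 cm.
Applying the thin-lens equation again with f_2 = -19.5 cm and d_o2 = 32.640 cm gives d_i2 = -12.207 cm.
m_2 = -(-12.207)/(32.640) = 0.3740.
Overall magnification: m = m_1 m_2 = -0.1479.

-0.148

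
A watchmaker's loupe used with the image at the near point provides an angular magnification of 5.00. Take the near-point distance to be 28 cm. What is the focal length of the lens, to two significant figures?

For the image at the near point, M = 1 + D/f.
f = D/(M - 1) = 28/(5.0 - 1) = 7.000 cm.

7.0 cm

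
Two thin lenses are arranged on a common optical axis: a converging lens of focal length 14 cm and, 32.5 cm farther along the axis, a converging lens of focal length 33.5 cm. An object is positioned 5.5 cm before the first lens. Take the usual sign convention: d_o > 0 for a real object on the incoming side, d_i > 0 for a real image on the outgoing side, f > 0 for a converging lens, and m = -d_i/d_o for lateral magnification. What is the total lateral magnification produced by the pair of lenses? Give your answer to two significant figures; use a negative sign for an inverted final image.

-6.8

Lens 1: 1/d_i1 = 1/f_1 - 1/d_o1 = 1/14 - 1/5.5 = -0.11039 cm^-1, so d_i1 = -9.059 cm.
m_1 = -(-9.059)/5.5 = 1.6471.
The intermediate image is virtual, 9.059 cm to the left of lens 1, so d_o2 = L - d_i1 = 32.5 - (-9.059) = 41.559 cm.
Lens 2: 1/d_i2 = 1/f_2 - 1/d_o2 = 1/33.5 - 1/(41.559) = 0.00579 cm^-1, so d_i2 = 172.757 cm.
m_2 = -(172.757)/(41.559) = -4.1569.
Overall magnification: m = m_1 m_2 = -6.8467.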